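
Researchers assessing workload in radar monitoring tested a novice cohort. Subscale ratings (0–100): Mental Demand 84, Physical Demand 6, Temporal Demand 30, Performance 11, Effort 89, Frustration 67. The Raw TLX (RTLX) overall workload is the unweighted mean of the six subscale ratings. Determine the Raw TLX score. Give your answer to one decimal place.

Sum of ratings = 84 + 6 + 30 + 11 + 89 + 67 = 287.
RTLX = 287 / 6 = 47.8333 ≈ 47.8.

47.8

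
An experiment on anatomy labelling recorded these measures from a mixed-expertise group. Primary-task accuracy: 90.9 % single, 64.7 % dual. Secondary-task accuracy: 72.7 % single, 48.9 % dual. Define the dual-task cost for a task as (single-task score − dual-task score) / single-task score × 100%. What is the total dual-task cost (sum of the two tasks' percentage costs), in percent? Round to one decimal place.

61.6

Primary cost = (90.9 − 64.7) / 90.9 × 100% = 28.8229%.
Secondary cost = (72.7 − 48.9) / 72.7 × 100% = 32.7373%.
Total = 28.8229% + 32.7373% = 61.5602% ≈ 61.6%.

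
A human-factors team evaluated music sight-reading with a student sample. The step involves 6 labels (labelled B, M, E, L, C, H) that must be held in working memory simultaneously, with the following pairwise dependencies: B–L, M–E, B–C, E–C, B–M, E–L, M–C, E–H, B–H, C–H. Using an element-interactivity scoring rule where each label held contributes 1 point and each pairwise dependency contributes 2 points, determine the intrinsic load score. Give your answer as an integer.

Count of labels held simultaneously: 6.
Count of pairwise dependencies listed: 10.
Element contribution: 6 × 1 = 6.
Interaction contribution: 10 × 2 = 20.
Intrinsic load = 6 + 20 = 26.

26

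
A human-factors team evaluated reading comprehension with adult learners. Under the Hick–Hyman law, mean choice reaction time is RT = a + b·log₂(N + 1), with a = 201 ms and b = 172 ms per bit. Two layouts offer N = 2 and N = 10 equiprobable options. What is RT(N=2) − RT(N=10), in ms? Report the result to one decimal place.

RT(2) = 201 + 172·log₂(3) = 201 + 172·1.5850 = 473.6200 ms.
RT(10) = 201 + 172·log₂(11) = 201 + 172·3.4594 = 796.0168 ms.
Difference = 473.6200 − 796.0168 = -322.3968 ≈ -322.4 ms.

-322.4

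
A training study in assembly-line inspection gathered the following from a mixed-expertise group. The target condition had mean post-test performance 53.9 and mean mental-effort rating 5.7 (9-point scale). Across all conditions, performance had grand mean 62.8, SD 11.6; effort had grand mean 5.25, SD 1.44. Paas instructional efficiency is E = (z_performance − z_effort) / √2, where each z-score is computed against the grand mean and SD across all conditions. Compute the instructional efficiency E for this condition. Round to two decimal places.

-0.76

z_performance = (53.9 − 62.8) / 11.6 = -8.9000 / 11.6 = -0.7672.
z_effort = (5.7 − 5.25) / 1.44 = 0.4500 / 1.44 = 0.3125.
z_P − z_E = -0.7672 − 0.3125 = -1.0797.
E = -1.0797 / √2 = -1.0797 / 1.41421 = -0.7635 ≈ -0.76.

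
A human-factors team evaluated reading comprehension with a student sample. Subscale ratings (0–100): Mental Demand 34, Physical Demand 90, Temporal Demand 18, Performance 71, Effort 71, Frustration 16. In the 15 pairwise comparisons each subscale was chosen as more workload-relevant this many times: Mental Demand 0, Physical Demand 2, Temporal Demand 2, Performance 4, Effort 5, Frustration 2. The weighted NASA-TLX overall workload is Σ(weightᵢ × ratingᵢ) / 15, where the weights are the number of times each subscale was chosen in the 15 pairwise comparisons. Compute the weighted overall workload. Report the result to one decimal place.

59.1

The tallies are the weights (they sum to 15).
Weighted sum = 0·34 + 2·90 + 2·18 + 4·71 + 5·71 + 2·16
            = 0 + 180 + 36 + 284 + 355 + 32 = 887.
Overall workload = 887 / 15 = 59.1333 ≈ 59.1.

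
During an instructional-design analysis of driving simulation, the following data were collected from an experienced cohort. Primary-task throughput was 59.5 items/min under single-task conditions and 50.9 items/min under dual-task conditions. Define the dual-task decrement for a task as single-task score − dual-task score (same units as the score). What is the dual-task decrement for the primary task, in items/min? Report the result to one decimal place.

Decrement = 59.5 − 50.9 = 8.6000 items/min ≈ 8.6 items/min.

8.6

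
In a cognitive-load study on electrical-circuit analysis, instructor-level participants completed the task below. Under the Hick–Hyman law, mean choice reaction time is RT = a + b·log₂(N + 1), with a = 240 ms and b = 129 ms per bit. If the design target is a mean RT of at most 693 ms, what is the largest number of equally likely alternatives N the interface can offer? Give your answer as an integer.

10

Set 240 + 129·log₂(N + 1) ≤ 693.
log₂(N + 1) ≤ (693 − 240) / 129 = 3.5116.
N + 1 ≤ 2^3.5116 = 11.4050.
N ≤ 10.4050, so the largest integer N is 10.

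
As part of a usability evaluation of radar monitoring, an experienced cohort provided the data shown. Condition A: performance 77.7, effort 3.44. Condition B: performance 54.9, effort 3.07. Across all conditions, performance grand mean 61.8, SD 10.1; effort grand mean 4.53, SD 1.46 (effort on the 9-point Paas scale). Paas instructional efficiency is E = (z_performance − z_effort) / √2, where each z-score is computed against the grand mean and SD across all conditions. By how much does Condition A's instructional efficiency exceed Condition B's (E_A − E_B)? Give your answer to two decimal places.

1.42

Condition A: z_P = (77.7 − 61.8)/10.1 = 1.5743; z_E = (3.44 − 4.53)/1.46 = -0.7466; E_A = (1.5743 − (-0.7466))/√2 = 1.6411.
Condition B: z_P = (54.9 − 61.8)/10.1 = -0.6832; z_E = (3.07 − 4.53)/1.46 = -1.0000; E_B = (-0.6832 − (-1.0000))/√2 = 0.2240.
E_A − E_B = 1.6411 − 0.2240 = 1.4171 ≈ 1.42.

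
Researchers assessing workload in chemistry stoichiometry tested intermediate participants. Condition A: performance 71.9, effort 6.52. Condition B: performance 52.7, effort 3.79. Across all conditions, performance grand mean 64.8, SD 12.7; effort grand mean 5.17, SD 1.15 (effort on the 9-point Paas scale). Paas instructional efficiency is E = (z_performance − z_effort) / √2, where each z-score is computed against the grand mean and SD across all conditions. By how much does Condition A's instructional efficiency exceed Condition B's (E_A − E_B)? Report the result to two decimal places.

-0.61

Condition A: z_P = (71.9 − 64.8)/12.7 = 0.5591; z_E = (6.52 − 5.17)/1.15 = 1.1739; E_A = (0.5591 − 1.1739)/√2 = -0.4347.
Condition B: z_P = (52.7 − 64.8)/12.7 = -0.9528; z_E = (3.79 − 5.17)/1.15 = -1.2000; E_B = (-0.9528 − (-1.2000))/√2 = 0.1748.
E_A − E_B = -0.4347 − 0.1748 = -0.6095 ≈ -0.61.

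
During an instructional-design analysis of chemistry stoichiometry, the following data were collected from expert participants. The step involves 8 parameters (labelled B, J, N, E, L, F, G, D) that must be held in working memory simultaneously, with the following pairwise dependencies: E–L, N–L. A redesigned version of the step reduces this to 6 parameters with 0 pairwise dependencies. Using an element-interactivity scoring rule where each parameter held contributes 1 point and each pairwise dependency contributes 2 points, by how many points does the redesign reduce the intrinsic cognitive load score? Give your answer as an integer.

6

Original: 8 × 1 + 2 × 2 = 8 + 4 = 12.
Redesigned: 6 × 1 + 0 × 2 = 6 + 0 = 6.
Reduction = 12 − 6 = 6.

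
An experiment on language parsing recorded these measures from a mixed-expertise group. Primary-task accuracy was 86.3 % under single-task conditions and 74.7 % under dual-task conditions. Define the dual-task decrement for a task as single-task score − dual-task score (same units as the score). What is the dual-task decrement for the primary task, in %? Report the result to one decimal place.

Decrement = 86.3 − 74.7 = 11.6000 % ≈ 11.6 %.

11.6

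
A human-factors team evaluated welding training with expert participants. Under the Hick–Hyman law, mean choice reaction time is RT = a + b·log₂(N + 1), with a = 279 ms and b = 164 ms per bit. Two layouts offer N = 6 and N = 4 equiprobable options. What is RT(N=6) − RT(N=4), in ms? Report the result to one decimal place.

RT(6) = 279 + 164·log₂(7) = 279 + 164·2.8074 = 739.4136 ms.
RT(4) = 279 + 164·log₂(5) = 279 + 164·2.3219 = 659.7916 ms.
Difference = 739.4136 − 659.7916 = 79.6220 ≈ 79.6 ms.

79.6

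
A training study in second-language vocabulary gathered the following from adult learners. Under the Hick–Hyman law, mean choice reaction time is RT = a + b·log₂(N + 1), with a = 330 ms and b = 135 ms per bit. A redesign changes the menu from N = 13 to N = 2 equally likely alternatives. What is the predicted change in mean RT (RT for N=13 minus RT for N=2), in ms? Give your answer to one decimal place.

RT(13) = 330 + 135·log₂(14) = 330 + 135·3.8074 = 843.9990 ms.
RT(2) = 330 + 135·log₂(3) = 330 + 135·1.5850 = 543.9750 ms.
Difference = 843.9990 − 543.9750 = 300.0240 ≈ 300.0 ms.

300.0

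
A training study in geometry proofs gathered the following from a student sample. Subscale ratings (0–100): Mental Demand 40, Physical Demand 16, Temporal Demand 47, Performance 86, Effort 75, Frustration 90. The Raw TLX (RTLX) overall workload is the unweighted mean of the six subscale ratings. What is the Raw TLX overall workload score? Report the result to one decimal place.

Sum of ratings = 40 + 16 + 47 + 86 + 75 + 90 = 354.
RTLX = 354 / 6 = 59.0000 ≈ 59.0.

59.0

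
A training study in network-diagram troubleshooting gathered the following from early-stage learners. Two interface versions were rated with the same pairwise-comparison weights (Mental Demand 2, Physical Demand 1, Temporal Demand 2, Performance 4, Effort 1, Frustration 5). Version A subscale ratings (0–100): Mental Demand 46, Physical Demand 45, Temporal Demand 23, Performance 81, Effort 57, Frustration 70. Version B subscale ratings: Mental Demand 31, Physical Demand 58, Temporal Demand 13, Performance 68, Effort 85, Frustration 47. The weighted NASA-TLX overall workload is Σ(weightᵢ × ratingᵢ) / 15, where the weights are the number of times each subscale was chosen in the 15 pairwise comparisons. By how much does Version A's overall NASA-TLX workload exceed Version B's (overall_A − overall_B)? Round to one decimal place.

11.7

Version A weighted sum = 2·46 + 1·45 + 2·23 + 4·81 + 1·57 + 5·70 = 92 + 45 + 46 + 324 + 57 + 350 = 914; overall_A = 914/15 = 60.9333.
Version B weighted sum = 2·31 + 1·58 + 2·13 + 4·68 + 1·85 + 5·47 = 62 + 58 + 26 + 272 + 85 + 235 = 738; overall_B = 738/15 = 49.2000.
Difference = 60.9333 − 49.2000 = 11.7333 ≈ 11.7.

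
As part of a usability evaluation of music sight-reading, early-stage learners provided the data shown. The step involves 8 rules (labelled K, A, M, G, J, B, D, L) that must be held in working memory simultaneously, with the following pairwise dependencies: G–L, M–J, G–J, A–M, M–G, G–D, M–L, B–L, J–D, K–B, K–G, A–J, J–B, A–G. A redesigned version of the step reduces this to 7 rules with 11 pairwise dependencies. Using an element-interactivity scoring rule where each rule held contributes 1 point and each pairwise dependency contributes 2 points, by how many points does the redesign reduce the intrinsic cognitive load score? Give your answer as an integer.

Original: 8 × 1 + 14 × 2 = 8 + 28 = 36.
Redesigned: 7 × 1 + 11 × 2 = 7 + 22 = 29.
Reduction = 36 − 29 = 7.

7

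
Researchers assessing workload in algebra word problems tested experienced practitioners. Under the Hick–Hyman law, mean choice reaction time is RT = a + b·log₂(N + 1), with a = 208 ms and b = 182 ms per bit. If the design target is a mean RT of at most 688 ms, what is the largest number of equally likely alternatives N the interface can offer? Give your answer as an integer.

5

Set 208 + 182·log₂(N + 1) ≤ 688.
log₂(N + 1) ≤ (688 − 208) / 182 = 2.6374.
N + 1 ≤ 2^2.6374 = 6.2221.
N ≤ 5.2221, so the largest integer N is 5.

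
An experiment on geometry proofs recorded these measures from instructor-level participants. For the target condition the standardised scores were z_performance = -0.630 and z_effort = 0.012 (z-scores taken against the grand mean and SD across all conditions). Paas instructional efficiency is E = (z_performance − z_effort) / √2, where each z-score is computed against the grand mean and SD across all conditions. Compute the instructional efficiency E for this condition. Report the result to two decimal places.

-0.45

z_P − z_E = -0.630 − 0.012 = -0.6420.
E = -0.6420 / √2 = -0.6420 / 1.41421 = -0.4540 ≈ -0.45.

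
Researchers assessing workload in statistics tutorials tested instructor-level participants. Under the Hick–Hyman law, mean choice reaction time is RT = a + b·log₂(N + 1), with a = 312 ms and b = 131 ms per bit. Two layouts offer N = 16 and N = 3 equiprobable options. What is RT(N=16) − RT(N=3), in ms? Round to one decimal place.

RT(16) = 312 + 131·log₂(17) = 312 + 131·4.0875 = 847.4625 ms.
RT(3) = 312 + 131·log₂(4) = 312 + 131·2.0000 = 574.0000 ms.
Difference = 847.4625 − 574.0000 = 273.4625 ≈ 273.5 ms.

273.5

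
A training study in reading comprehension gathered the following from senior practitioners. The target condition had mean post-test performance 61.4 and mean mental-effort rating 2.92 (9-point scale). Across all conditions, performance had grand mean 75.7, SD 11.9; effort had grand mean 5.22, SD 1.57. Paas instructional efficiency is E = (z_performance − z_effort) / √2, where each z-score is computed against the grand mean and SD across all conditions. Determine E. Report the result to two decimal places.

z_performance = (61.4 − 75.7) / 11.9 = -14.3000 / 11.9 = -1.2017.
z_effort = (2.92 − 5.22) / 1.57 = -2.3000 / 1.57 = -1.4650.
z_P − z_E = -1.2017 − (-1.4650) = 0.2633.
E = 0.2633 / √2 = 0.2633 / 1.41421 = 0.1862 ≈ 0.19.

0.19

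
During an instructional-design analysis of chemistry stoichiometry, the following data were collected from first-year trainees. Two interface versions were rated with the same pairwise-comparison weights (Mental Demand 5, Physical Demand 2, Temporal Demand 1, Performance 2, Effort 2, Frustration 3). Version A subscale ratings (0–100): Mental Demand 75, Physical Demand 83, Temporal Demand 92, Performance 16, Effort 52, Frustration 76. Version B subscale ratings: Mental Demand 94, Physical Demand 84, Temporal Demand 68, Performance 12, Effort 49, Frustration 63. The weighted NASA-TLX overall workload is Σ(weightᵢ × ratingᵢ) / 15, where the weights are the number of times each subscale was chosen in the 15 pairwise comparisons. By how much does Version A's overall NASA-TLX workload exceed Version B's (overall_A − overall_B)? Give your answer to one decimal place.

Version A weighted sum = 5·75 + 2·83 + 1·92 + 2·16 + 2·52 + 3·76 = 375 + 166 + 92 + 32 + 104 + 228 = 997; overall_A = 997/15 = 66.4667.
Version B weighted sum = 5·94 + 2·84 + 1·68 + 2·12 + 2·49 + 3·63 = 470 + 168 + 68 + 24 + 98 + 189 = 1017; overall_B = 1017/15 = 67.8000.
Difference = 66.4667 − 67.8000 = -1.3333 ≈ -1.3.

-1.3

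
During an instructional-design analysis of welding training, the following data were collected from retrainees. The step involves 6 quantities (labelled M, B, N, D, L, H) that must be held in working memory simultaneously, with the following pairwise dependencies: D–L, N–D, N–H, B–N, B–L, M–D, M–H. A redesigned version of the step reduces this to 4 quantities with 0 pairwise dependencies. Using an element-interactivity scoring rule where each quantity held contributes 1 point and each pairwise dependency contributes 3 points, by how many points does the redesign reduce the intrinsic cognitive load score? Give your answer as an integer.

23

Original: 6 × 1 + 7 × 3 = 6 + 21 = 27.
Redesigned: 4 × 1 + 0 × 3 = 4 + 0 = 4.
Reduction = 27 − 4 = 23.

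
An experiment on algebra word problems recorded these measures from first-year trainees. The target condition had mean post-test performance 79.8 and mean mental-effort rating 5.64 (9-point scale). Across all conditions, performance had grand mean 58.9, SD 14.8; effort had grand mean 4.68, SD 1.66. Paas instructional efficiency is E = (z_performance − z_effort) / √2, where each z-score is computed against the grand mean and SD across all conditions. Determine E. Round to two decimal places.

0.59

z_performance = (79.8 − 58.9) / 14.8 = 20.9000 / 14.8 = 1.4122.
z_effort = (5.64 − 4.68) / 1.66 = 0.9600 / 1.66 = 0.5783.
z_P − z_E = 1.4122 − 0.5783 = 0.8339.
E = 0.8339 / √2 = 0.8339 / 1.41421 = 0.5897 ≈ 0.59.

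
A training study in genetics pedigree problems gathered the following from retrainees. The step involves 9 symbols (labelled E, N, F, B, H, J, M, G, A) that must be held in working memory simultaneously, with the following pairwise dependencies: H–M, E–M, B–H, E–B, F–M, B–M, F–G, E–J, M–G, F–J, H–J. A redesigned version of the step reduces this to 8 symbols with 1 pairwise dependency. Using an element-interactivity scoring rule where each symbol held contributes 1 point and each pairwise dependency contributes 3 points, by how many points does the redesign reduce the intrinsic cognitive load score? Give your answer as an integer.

31

Original: 9 × 1 + 11 × 3 = 9 + 33 = 42.
Redesigned: 8 × 1 + 1 × 3 = 8 + 3 = 11.
Reduction = 42 − 11 = 31.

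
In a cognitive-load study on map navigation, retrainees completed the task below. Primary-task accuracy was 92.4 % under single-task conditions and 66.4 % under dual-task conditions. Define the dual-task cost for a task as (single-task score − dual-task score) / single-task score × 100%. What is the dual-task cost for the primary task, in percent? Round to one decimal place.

Cost = (92.4 − 66.4) / 92.4 × 100%
     = 26.0000 / 92.4 × 100% = 28.1385%.
≈ 28.1%.

28.1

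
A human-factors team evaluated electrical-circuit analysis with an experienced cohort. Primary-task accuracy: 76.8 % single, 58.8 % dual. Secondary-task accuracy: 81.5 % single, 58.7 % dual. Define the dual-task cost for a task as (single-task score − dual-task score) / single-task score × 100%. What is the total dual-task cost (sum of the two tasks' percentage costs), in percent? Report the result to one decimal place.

51.4

Primary cost = (76.8 − 58.8) / 76.8 × 100% = 23.4375%.
Secondary cost = (81.5 − 58.7) / 81.5 × 100% = 27.9755%.
Total = 23.4375% + 27.9755% = 51.4130% ≈ 51.4%.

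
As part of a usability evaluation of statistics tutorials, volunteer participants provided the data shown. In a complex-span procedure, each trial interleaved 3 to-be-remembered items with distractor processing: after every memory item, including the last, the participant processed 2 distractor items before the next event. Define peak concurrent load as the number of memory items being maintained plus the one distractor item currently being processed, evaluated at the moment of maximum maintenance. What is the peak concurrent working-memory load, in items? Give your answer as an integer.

4

Maintenance is greatest during the distractor(s) after memory item 3: all 3 memory items are being held.
One distractor item is concurrently being processed.
Peak concurrent load = 3 + 1 = 4 items.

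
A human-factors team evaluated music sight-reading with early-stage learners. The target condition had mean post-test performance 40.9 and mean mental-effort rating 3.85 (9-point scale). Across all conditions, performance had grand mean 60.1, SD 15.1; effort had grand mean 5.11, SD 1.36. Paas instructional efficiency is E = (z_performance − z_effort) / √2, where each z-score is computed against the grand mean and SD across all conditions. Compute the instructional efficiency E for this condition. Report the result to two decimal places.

-0.24

z_performance = (40.9 − 60.1) / 15.1 = -19.2000 / 15.1 = -1.2715.
z_effort = (3.85 − 5.11) / 1.36 = -1.2600 / 1.36 = -0.9265.
z_P − z_E = -1.2715 − (-0.9265) = -0.3450.
E = -0.3450 / √2 = -0.3450 / 1.41421 = -0.2440 ≈ -0.24.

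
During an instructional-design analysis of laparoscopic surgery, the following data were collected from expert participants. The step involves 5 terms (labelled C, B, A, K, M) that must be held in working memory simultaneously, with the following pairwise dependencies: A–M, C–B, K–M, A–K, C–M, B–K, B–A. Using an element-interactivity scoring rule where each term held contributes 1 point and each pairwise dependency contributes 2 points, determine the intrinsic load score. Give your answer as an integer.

Count of terms held simultaneously: 5.
Count of pairwise dependencies listed: 7.
Element contribution: 5 × 1 = 5.
Interaction contribution: 7 × 2 = 14.
Intrinsic load = 5 + 14 = 19.

19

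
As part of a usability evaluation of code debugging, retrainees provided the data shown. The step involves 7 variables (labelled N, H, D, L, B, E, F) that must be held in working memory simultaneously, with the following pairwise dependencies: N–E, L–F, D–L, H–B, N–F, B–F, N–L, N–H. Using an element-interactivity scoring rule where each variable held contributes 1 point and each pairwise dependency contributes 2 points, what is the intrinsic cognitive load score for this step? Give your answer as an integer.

Count of variables held simultaneously: 7.
Count of pairwise dependencies listed: 8.
Element contribution: 7 × 1 = 7.
Interaction contribution: 8 × 2 = 16.
Intrinsic load = 7 + 16 = 23.

23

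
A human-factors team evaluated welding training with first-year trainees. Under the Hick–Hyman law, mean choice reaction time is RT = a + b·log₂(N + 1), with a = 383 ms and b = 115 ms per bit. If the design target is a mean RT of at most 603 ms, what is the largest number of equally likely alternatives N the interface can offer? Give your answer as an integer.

2

Set 383 + 115·log₂(N + 1) ≤ 603.
log₂(N + 1) ≤ (603 − 383) / 115 = 1.9130.
N + 1 ≤ 2^1.9130 = 3.7659.
N ≤ 2.7659, so the largest integer N is 2.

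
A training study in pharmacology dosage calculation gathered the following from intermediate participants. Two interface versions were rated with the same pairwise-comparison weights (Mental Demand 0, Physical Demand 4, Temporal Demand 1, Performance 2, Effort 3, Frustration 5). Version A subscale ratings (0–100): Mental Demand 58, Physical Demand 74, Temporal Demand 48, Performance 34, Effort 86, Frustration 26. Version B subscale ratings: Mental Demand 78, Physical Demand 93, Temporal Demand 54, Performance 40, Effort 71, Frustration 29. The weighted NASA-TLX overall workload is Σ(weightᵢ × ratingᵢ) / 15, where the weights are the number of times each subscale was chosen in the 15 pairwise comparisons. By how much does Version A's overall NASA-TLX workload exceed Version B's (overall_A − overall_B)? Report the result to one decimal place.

-4.3

Version A weighted sum = 0·58 + 4·74 + 1·48 + 2·34 + 3·86 + 5·26 = 0 + 296 + 48 + 68 + 258 + 130 = 800; overall_A = 800/15 = 53.3333.
Version B weighted sum = 0·78 + 4·93 + 1·54 + 2·40 + 3·71 + 5·29 = 0 + 372 + 54 + 80 + 213 + 145 = 864; overall_B = 864/15 = 57.6000.
Difference = 53.3333 − 57.6000 = -4.2667 ≈ -4.3.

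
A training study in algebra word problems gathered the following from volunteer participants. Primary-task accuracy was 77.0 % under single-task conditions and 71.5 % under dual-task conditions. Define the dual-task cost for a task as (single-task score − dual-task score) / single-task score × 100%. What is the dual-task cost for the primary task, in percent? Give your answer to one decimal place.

7.1

Cost = (77.0 − 71.5) / 77.0 × 100%
     = 5.5000 / 77.0 × 100% = 7.1429%.
≈ 7.1%.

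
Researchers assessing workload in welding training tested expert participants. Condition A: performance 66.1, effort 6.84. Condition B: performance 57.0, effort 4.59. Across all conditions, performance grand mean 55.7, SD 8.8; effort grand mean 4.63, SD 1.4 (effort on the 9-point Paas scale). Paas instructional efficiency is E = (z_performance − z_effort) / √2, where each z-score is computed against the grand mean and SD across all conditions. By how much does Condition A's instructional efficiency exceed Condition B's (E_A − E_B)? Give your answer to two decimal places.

Condition A: z_P = (66.1 − 55.7)/8.8 = 1.1818; z_E = (6.84 − 4.63)/1.4 = 1.5786; E_A = (1.1818 − 1.5786)/√2 = -0.2806.
Condition B: z_P = (57.0 − 55.7)/8.8 = 0.1477; z_E = (4.59 − 4.63)/1.4 = -0.0286; E_B = (0.1477 − (-0.0286))/√2 = 0.1247.
E_A − E_B = -0.2806 − 0.1247 = -0.4053 ≈ -0.41.

-0.41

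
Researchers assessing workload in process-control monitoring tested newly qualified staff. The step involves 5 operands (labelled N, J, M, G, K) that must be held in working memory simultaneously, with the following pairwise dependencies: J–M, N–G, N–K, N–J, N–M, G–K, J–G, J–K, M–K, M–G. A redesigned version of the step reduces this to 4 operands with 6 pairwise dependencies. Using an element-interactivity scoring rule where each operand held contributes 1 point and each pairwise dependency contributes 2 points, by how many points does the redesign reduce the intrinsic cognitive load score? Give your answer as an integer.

Original: 5 × 1 + 10 × 2 = 5 + 20 = 25.
Redesigned: 4 × 1 + 6 × 2 = 4 + 12 = 16.
Reduction = 25 − 16 = 9.

9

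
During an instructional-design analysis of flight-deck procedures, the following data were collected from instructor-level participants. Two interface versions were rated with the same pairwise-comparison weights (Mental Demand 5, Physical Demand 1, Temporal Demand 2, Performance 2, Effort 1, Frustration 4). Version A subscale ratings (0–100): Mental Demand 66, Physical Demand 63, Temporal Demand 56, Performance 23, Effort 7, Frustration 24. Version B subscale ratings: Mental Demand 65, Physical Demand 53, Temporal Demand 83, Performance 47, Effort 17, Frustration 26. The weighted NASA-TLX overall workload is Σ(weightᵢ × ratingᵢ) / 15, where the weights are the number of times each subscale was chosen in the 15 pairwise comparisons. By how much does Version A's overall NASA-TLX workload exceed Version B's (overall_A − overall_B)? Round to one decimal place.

Version A weighted sum = 5·66 + 1·63 + 2·56 + 2·23 + 1·7 + 4·24 = 330 + 63 + 112 + 46 + 7 + 96 = 654; overall_A = 654/15 = 43.6000.
Version B weighted sum = 5·65 + 1·53 + 2·83 + 2·47 + 1·17 + 4·26 = 325 + 53 + 166 + 94 + 17 + 104 = 759; overall_B = 759/15 = 50.6000.
Difference = 43.6000 − 50.6000 = -7.0000 ≈ -7.0.

-7.0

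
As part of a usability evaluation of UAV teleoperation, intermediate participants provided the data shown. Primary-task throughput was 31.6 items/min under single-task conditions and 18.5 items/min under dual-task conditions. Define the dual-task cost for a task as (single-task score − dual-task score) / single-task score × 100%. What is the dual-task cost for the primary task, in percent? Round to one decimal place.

41.5

Cost = (31.6 − 18.5) / 31.6 × 100%
     = 13.1000 / 31.6 × 100% = 41.4557%.
≈ 41.5%.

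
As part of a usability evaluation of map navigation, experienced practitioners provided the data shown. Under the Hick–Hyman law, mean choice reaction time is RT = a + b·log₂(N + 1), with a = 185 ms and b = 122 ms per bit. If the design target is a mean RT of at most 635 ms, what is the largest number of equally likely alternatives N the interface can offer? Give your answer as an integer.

Set 185 + 122·log₂(N + 1) ≤ 635.
log₂(N + 1) ≤ (635 − 185) / 122 = 3.6885.
N + 1 ≤ 2^3.6885 = 12.8929.
N ≤ 11.8929, so the largest integer N is 11.

11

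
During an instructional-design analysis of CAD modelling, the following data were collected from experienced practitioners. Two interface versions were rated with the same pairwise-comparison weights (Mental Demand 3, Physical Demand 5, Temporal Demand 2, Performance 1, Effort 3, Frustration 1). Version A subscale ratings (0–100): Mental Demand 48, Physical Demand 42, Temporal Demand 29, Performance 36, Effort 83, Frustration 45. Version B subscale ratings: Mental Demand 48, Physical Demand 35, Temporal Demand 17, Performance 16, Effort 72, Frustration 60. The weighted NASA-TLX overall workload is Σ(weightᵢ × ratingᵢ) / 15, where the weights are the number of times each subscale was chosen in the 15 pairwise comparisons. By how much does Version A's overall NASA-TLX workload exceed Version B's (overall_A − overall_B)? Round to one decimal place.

Version A weighted sum = 3·48 + 5·42 + 2·29 + 1·36 + 3·83 + 1·45 = 144 + 210 + 58 + 36 + 249 + 45 = 742; overall_A = 742/15 = 49.4667.
Version B weighted sum = 3·48 + 5·35 + 2·17 + 1·16 + 3·72 + 1·60 = 144 + 175 + 34 + 16 + 216 + 60 = 645; overall_B = 645/15 = 43.0000.
Difference = 49.4667 − 43.0000 = 6.4667 ≈ 6.5.

6.5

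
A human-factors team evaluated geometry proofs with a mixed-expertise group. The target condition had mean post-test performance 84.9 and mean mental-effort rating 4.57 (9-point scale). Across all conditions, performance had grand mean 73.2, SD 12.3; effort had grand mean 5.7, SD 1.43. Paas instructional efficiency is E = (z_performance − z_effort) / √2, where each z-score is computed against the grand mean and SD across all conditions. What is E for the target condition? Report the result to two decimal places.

z_performance = (84.9 − 73.2) / 12.3 = 11.7000 / 12.3 = 0.9512.
z_effort = (4.57 − 5.7) / 1.43 = -1.1300 / 1.43 = -0.7902.
z_P − z_E = 0.9512 − (-0.7902) = 1.7414.
E = 1.7414 / √2 = 1.7414 / 1.41421 = 1.2314 ≈ 1.23.

1.23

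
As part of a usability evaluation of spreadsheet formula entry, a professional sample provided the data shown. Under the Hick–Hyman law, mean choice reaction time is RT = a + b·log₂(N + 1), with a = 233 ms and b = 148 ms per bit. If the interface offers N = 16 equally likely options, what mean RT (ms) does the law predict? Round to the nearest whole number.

log₂(16 + 1) = log₂(17) = 4.0875.
RT = 233 + 148 × 4.0875 = 233 + 604.9500 = 837.9500 ms.
≈ 838 ms.

838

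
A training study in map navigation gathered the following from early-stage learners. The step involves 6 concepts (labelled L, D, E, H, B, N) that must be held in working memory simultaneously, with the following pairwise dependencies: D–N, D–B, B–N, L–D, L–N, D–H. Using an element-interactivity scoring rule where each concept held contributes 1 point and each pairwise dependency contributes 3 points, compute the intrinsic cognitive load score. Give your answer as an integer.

Count of concepts held simultaneously: 6.
Count of pairwise dependencies listed: 6.
Element contribution: 6 × 1 = 6.
Interaction contribution: 6 × 3 = 18.
Intrinsic load = 6 + 18 = 24.

24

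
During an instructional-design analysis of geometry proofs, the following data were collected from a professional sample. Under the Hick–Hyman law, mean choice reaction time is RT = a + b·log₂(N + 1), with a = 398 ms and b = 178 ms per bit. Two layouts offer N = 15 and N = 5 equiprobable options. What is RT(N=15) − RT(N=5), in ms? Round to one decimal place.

251.9

RT(15) = 398 + 178·log₂(16) = 398 + 178·4.0000 = 1110.0000 ms.
RT(5) = 398 + 178·log₂(6) = 398 + 178·2.5850 = 858.1300 ms.
Difference = 1110.0000 − 858.1300 = 251.8700 ≈ 251.9 ms.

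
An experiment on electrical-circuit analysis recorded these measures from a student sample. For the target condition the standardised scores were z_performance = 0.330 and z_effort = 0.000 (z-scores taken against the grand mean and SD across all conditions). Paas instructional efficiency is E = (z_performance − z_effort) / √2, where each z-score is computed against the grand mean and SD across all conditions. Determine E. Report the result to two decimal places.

0.23

z_P − z_E = 0.330 − 0.000 = 0.3300.
E = 0.3300 / √2 = 0.3300 / 1.41421 = 0.2333 ≈ 0.23.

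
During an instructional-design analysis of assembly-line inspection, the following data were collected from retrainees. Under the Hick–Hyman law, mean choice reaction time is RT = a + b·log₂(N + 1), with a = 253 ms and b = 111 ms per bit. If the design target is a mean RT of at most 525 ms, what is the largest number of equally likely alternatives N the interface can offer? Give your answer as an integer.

Set 253 + 111·log₂(N + 1) ≤ 525.
log₂(N + 1) ≤ (525 − 253) / 111 = 2.4505.
N + 1 ≤ 2^2.4505 = 5.4661.
N ≤ 4.4661, so the largest integer N is 4.

4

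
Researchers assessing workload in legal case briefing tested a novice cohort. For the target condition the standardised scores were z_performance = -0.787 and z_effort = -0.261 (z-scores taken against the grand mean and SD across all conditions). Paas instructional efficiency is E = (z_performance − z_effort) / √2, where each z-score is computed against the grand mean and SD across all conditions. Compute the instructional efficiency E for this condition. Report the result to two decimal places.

z_P − z_E = -0.787 − (-0.261) = -0.5260.
E = -0.5260 / √2 = -0.5260 / 1.41421 = -0.3719 ≈ -0.37.

-0.37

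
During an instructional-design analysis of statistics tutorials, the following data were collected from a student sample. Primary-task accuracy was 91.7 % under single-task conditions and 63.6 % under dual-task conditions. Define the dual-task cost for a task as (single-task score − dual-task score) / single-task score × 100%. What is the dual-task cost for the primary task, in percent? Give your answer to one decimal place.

30.6

Cost = (91.7 − 63.6) / 91.7 × 100%
     = 28.1000 / 91.7 × 100% = 30.6434%.
≈ 30.6%.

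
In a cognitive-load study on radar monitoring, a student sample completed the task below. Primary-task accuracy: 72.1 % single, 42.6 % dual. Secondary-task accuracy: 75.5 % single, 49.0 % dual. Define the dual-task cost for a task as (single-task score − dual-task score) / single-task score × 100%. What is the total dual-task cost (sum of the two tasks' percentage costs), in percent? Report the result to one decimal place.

76.0

Primary cost = (72.1 − 42.6) / 72.1 × 100% = 40.9154%.
Secondary cost = (75.5 − 49.0) / 75.5 × 100% = 35.0993%.
Total = 40.9154% + 35.0993% = 76.0147% ≈ 76.0%.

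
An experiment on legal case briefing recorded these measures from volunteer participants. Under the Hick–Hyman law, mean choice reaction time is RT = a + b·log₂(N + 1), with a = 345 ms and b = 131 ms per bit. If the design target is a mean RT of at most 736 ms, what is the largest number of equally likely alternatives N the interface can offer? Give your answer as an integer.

Set 345 + 131·log₂(N + 1) ≤ 736.
log₂(N + 1) ≤ (736 − 345) / 131 = 2.9847.
N + 1 ≤ 2^2.9847 = 7.9156.
N ≤ 6.9156, so the largest integer N is 6.

6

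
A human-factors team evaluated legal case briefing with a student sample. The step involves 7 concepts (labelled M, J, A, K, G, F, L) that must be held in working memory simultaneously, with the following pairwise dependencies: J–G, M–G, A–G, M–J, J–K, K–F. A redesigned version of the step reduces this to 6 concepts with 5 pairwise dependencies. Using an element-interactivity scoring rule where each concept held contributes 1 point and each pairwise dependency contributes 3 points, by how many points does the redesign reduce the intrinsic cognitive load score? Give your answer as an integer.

4

Original: 7 × 1 + 6 × 3 = 7 + 18 = 25.
Redesigned: 6 × 1 + 5 × 3 = 6 + 15 = 21.
Reduction = 25 − 21 = 4.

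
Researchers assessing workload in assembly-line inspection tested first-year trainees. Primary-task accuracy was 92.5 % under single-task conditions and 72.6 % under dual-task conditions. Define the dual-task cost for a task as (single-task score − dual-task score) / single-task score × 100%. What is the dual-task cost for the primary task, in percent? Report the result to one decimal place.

Cost = (92.5 − 72.6) / 92.5 × 100%
     = 19.9000 / 92.5 × 100% = 21.5135%.
≈ 21.5%.

21.5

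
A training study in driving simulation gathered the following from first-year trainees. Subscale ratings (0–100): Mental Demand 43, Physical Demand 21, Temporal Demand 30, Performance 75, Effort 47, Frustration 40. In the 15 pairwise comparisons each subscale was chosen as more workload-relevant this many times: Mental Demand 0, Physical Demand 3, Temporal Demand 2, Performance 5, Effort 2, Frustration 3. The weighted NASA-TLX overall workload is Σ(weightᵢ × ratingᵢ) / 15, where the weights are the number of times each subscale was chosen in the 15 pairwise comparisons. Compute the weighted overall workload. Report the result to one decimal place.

47.5

The tallies are the weights (they sum to 15).
Weighted sum = 0·43 + 3·21 + 2·30 + 5·75 + 2·47 + 3·40
            = 0 + 63 + 60 + 375 + 94 + 120 = 712.
Overall workload = 712 / 15 = 47.4667 ≈ 47.5.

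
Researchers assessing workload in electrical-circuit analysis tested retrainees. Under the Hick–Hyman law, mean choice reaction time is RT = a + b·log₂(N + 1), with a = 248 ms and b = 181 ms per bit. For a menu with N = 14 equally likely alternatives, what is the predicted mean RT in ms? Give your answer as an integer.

955

log₂(14 + 1) = log₂(15) = 3.9069.
RT = 248 + 181 × 3.9069 = 248 + 707.1489 = 955.1489 ms.
≈ 955 ms.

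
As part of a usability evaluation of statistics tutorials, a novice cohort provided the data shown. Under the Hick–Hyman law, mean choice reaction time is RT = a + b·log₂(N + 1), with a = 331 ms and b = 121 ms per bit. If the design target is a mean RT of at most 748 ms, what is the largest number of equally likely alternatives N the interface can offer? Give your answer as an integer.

Set 331 + 121·log₂(N + 1) ≤ 748.
log₂(N + 1) ≤ (748 − 331) / 121 = 3.4463.
N + 1 ≤ 2^3.4463 = 10.9003.
N ≤ 9.9003, so the largest integer N is 9.

9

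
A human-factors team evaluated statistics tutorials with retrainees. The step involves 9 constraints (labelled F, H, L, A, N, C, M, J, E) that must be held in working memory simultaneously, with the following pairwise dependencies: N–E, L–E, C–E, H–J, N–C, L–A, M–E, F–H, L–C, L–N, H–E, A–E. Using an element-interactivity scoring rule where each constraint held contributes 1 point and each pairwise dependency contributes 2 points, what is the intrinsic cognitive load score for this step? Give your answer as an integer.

Count of constraints held simultaneously: 9.
Count of pairwise dependencies listed: 12.
Element contribution: 9 × 1 = 9.
Interaction contribution: 12 × 2 = 24.
Intrinsic load = 9 + 24 = 33.

33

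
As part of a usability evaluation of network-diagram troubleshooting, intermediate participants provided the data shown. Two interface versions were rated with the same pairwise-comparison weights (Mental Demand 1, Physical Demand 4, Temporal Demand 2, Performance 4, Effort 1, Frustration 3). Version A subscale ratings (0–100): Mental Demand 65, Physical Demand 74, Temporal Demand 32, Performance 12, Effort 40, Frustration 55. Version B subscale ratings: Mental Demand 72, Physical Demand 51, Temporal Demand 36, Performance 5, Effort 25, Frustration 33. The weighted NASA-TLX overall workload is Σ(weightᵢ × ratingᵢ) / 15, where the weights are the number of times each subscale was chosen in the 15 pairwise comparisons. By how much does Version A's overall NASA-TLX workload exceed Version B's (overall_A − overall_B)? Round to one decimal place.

Version A weighted sum = 1·65 + 4·74 + 2·32 + 4·12 + 1·40 + 3·55 = 65 + 296 + 64 + 48 + 40 + 165 = 678; overall_A = 678/15 = 45.2000.
Version B weighted sum = 1·72 + 4·51 + 2·36 + 4·5 + 1·25 + 3·33 = 72 + 204 + 72 + 20 + 25 + 99 = 492; overall_B = 492/15 = 32.8000.
Difference = 45.2000 − 32.8000 = 12.4000 ≈ 12.4.

12.4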